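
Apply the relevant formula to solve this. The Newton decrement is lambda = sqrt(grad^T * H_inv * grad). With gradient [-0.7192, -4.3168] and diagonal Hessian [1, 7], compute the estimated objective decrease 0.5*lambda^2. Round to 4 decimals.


Step 1: H is diagonal, so H^(-1) * g = [-0.7192, -0.6167].
Step 2: g^T H^(-1) g = sum_i g_i^2 / H_ii
  = (-0.7192)^2/1 + (-4.3168)^2/7
  = 0.5172 + 2.6621 = 3.1794
Step 3: Objective decrease = 0.5 * g^T H^(-1) g = 1.5897


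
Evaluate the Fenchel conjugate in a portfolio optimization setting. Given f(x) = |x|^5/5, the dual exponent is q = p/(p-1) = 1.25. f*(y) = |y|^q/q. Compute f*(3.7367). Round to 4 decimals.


The conjugate exponent q satisfies 1/p + 1/q = 1.
p = 5, so q = 5/(5 - 1) = 1.25
|y|^q = 3.7367^1.25 = 5.1953
f*(3.7367) = 5.1953 / 1.25 = 4.1562


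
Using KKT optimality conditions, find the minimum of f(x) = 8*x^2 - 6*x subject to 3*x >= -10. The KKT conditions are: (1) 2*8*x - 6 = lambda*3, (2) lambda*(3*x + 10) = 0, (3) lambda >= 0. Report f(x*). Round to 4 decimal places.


Step 1: Try lambda = 0 (constraint inactive).
Stationarity: 2*8*x - 6 = 0
x* = 6/(2*8) = 0.375
Check constraint: 3*0.375 = 1.125 >= -10 -- satisfied.
Step 2: Compute optimal value.
f(x*) = 8*0.375^2 - 6*0.375 = -1.125


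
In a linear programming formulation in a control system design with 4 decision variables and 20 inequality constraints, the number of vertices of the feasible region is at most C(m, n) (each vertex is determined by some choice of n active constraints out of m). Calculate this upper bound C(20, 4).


Each vertex corresponds to some choice of n active constraints out of m, so the number of vertices is at most C(m, n) = m! / (n!(m-n)!).
m = 20, n = 4
Numerator: 20 * 19 * 18 * 17
Denominator: 4! = 24
C(20, 4) = 4845


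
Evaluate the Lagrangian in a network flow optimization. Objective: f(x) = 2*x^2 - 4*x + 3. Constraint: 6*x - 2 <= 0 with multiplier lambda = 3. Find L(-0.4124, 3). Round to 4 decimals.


Step 1: Evaluate f(x).
f(-0.4124) = 2*(-0.4124)^2 - 4*(-0.4124) + 3 = 4.9897
Step 2: Evaluate g(x).
g(-0.4124) = 6*-0.4124 - 2 = -4.4744
Step 3: Compute Lagrangian.
L = 4.9897 + 3*-4.4744 = -8.4335


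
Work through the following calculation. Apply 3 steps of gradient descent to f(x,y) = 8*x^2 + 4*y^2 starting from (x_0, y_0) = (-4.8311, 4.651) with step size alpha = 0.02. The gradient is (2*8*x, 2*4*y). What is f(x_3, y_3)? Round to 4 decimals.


Gradient descent on f(x,y) = 8*x^2 + 4*y^2.
Starting point: (-4.8311, 4.651), alpha = 0.02
Step 1: grad_x = 2*8*-4.8311 = -77.2976, grad_y = 2*4*4.651 = 37.208
  x_1 = -4.8311 - 0.02*-77.2976 = -3.2851
  y_1 = 4.651 - 0.02*37.208 = 3.9068
Step 2: grad_x = 2*8*-3.2851 = -52.5624, grad_y = 2*4*3.9068 = 31.2547
  x_2 = -3.2851 - 0.02*-52.5624 = -2.2339
  y_2 = 3.9068 - 0.02*31.2547 = 3.2817
Step 3: grad_x = 2*8*-2.2339 = -35.7424, grad_y = 2*4*3.2817 = 26.254
  x_3 = -2.2339 - 0.02*-35.7424 = -1.5191
  y_3 = 3.2817 - 0.02*26.254 = 2.7567
f(-1.5191, 2.7567) = 8*(-1.5191)^2 + 4*2.7567^2 = 48.857


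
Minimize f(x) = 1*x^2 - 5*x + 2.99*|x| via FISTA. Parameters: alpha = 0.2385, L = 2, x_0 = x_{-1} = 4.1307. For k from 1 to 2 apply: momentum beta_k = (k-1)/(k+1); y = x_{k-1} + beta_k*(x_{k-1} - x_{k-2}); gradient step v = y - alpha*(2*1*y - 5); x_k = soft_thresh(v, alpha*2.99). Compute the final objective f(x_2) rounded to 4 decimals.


FISTA on f(x) = 1*x^2 - 5*x + 2.99*|x|
L = 2, alpha = 0.2385
Iteration 1: beta = 0.0, y = 4.1307 + 0.0*(4.1307 - 4.1307) = 4.1307
  grad(y) = 3.2614, v = y - alpha*grad = 3.3529
  prox(v) = soft_thresh(3.3529, 0.7131) = 2.6397
Iteration 2: beta = 0.3333, y = 2.6397 + 0.3333*(2.6397 - 4.1307) = 2.1428
  grad(y) = -0.7145, v = y - alpha*grad = 2.3132
  prox(v) = soft_thresh(2.3132, 0.7131) = 1.6
f(x_2) = 1*1.6^2 - 5*1.6 + 2.99*|1.6| = -0.6559


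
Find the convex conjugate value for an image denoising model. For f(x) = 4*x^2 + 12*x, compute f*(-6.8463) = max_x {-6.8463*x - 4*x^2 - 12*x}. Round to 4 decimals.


f*(y) = sup_x {y*x - a*x^2 - b*x} = sup_x {(y-b)*x - a*x^2}
FOC: (y - b) - 2a*x = 0 => x* = (y - b)/(2a)
x* = (-6.8463 - 12)/(2*4) = -2.3558
f*(-6.8463) = (y-b)^2/(4a) = (-6.8463 - 12)^2/(4*4)
= 355.183/16 = 22.1989


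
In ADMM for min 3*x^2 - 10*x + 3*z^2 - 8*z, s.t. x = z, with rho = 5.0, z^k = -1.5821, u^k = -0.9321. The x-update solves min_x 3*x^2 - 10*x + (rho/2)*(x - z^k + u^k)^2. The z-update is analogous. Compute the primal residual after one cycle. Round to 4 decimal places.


ADMM iteration with rho = 5.0, z^k = -1.5821, u^k = -0.9321
Step 1: x-update.
Minimize 3*x^2 - 10*x + (5.0/2)*(x + 1.5821 - 0.9321)^2
FOC: (2*3 + 5.0)*x = 10 + 5.0*(-1.5821 + 0.9321)
x^{k+1} = 0.6136
Step 2: z-update.
Minimize 3*z^2 - 8*z + (5.0/2)*(0.6136 - z - 0.9321)^2
FOC: (2*3 + 5.0)*z = 8 + 5.0*(0.6136 - 0.9321)
z^{k+1} = 0.5825
Step 3: u-update.
u^{k+1} = -0.9321 + 0.6136 - 0.5825 = -0.901
Step 4: Primal residual = |0.6136 - 0.5825| = 0.0311


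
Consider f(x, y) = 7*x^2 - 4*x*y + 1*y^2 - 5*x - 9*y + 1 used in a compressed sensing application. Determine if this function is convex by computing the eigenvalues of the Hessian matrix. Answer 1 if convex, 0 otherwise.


The Hessian of f(x,y) = 7*x^2 - 4*x*y + 1*y^2 - 5*x - 9*y + 1 is:
H = [[14, -4], [-4, 2]]
Trace = 14 + 2 = 16
Determinant = 14*2 - (-4)^2 = 12
Discriminant = (16)^2 - 4*12 = 208.0
Eigenvalues: lambda_1 = 0.7889, lambda_2 = 15.2111
The function is convex.

1


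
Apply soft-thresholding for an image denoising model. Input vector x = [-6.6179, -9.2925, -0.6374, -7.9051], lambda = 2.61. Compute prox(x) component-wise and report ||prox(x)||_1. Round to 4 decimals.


Soft-thresholding with lambda = 2.61:
prox(-6.6179) = sign(-6.6179)*max(|-6.6179| - 2.61, 0) = -4.0079
prox(-9.2925) = sign(-9.2925)*max(|-9.2925| - 2.61, 0) = -6.6825
prox(-0.6374) = sign(-0.6374)*max(|-0.6374| - 2.61, 0) = 0.0
prox(-7.9051) = sign(-7.9051)*max(|-7.9051| - 2.61, 0) = -5.2951
prox(x) = [-4.0079, -6.6825, 0.0, -5.2951]
||prox(x)||_1 = 4.0079 + 6.6825 + 0.0 + 5.2951 = 15.9855


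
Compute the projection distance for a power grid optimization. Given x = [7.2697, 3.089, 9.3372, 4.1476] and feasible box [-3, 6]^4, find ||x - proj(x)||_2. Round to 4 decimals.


Project each component onto [-3, 6].
clip(7.2697) = 6.0, clip(3.089) = 3.089, clip(9.3372) = 6.0, clip(4.1476) = 4.1476
Projection = [6.0, 3.089, 6.0, 4.1476]
Squared diffs: [1.6121, 0.0, 11.1369, 0.0]
Distance = sqrt(12.749) = 3.5706


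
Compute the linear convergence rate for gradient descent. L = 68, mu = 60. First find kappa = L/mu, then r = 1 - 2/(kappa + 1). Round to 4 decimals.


Step 1: Compute the condition number.
kappa = L/mu = 68/60 = 1.1333
Step 2: Compute the convergence rate.
r = 1 - 2/(kappa + 1) = 1 - 2*mu/(L + mu) = (L - mu)/(L + mu) = 8/128 = 0.0625


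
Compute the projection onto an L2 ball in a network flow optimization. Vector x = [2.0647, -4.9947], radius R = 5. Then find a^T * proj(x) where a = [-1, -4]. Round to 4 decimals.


Step 1: Compute ||x|| (intermediates to 6 decimals).
||x|| = sqrt(2.0647^2 + (-4.9947)^2) = 5.404629
Step 2: Project.
Since ||x|| > R, scale = R/||x|| = 5/5.404629 = 0.925133, proj(x) = scale * x
proj(x) = [1.910122, -4.620762]
Step 3: Dot product.
a^T * proj(x) = -1*1.910122 - 4*(-4.620762) = 16.5729


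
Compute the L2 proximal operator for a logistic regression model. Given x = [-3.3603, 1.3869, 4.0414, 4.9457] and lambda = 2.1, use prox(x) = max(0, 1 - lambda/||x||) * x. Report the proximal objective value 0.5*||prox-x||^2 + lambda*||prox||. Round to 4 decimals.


Step 1: Compute ||x||.
||x|| = 7.349
Step 2: Compute scaling factor.
scale = max(0, 1 - 2.1/7.349) = 0.7142
Step 3: prox(x) = [-2.4001, 0.9906, 2.8866, 3.5325]
||prox(x)|| = 5.249
Step 4: Proximal objective.
0.5*||prox-x||^2 = 2.205
lambda*||prox|| = 11.0229
Total = 13.2279


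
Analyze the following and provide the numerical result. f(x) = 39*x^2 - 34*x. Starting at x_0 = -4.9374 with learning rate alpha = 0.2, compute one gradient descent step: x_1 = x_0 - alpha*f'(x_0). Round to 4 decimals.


We compute the gradient at x_0 and apply the update.
f'(x) = 78*x - 34
f'(-4.9374) = 78*-4.9374 - 34 = -419.1172
x_1 = -4.9374 - 0.2*-419.1172 = 78.886


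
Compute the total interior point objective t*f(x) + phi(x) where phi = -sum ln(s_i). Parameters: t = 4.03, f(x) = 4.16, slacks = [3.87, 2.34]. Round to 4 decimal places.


Step 1: Compute log-barrier.
ln values: [1.3533, 0.8502]
phi = -(1.3533 + 0.8502) = -2.2034
Step 2: Compute augmented objective.
t*f(x) = 4.03*4.16 = 16.7648
Total = 16.7648 - 2.2034 = 14.5614


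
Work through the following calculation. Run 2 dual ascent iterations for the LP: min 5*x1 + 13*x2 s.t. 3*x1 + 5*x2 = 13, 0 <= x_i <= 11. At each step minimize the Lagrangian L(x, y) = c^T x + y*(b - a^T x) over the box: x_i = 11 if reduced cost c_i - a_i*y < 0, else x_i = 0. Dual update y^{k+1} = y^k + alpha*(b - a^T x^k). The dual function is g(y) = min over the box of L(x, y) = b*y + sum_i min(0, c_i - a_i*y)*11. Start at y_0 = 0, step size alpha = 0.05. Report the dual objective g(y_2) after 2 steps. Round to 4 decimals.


Dual ascent for LP: min 5*x1 + 13*x2, 3*x1 + 5*x2 = 13, 0 <= x_i <= 11
Step 1: y^k = 0.0, reduced costs: (5.0, 13.0)
  x^k = (0.0, 0.0), subgradient = b - a^T x = 13.0
  y^{k+1} = 0.0 + 0.05*13.0 = 0.65
Step 2: y^k = 0.65, reduced costs: (3.05, 9.75)
  x^k = (0.0, 0.0), subgradient = b - a^T x = 13.0
  y^{k+1} = 0.65 + 0.05*13.0 = 1.3
Dual objective at y_2 = 1.3: reduced costs (1.1, 6.5), box minimizer x = (0.0, 0.0)
g(y_2) = b*y + (c1 - a1*y)*x1 + (c2 - a2*y)*x2 = 13*1.3 + 1.1*0.0 + 6.5*0.0 = 16.9 + 0.0 + 0.0 = 16.9


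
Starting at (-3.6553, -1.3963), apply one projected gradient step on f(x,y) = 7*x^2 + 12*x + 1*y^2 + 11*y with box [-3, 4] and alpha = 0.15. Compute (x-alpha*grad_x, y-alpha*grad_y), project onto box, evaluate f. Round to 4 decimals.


Step 1: Compute gradient at (-3.6553, -1.3963).
grad_x = 2*7*-3.6553 + 12 = -39.1742
grad_y = 2*1*-1.3963 + 11 = 8.2074
Step 2: Gradient step.
x_raw = -3.6553 - 0.15*-39.1742 = 2.2208
y_raw = -1.3963 - 0.15*8.2074 = -2.6274
Step 3: Project onto [-3, 4].
x_proj = clip(2.2208) = 2.2208
y_proj = clip(-2.6274) = -2.6274
Step 4: Evaluate f.
f(2.2208, -2.6274) = 39.1763


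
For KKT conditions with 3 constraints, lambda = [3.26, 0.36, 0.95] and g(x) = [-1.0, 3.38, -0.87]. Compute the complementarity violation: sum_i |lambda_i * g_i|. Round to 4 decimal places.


KKT complementary slackness check:
lambda_1 * g_1 = 3.26 * -1.0 = -3.26
lambda_2 * g_2 = 0.36 * 3.38 = 1.2168
lambda_3 * g_3 = 0.95 * -0.87 = -0.8265
Total violation = 3.26 + 1.2168 + 0.8265 = 5.3033


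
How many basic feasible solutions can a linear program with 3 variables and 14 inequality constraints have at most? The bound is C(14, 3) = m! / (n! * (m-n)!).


Each vertex corresponds to some choice of n active constraints out of m, so the number of vertices is at most C(m, n) = m! / (n!(m-n)!).
m = 14, n = 3
Numerator: 14 * 13 * 12
Denominator: 3! = 6
C(14, 3) = 364


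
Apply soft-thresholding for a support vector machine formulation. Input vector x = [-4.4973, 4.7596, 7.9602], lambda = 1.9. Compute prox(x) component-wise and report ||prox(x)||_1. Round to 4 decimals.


Soft-thresholding with lambda = 1.9:
prox(-4.4973) = sign(-4.4973)*max(|-4.4973| - 1.9, 0) = -2.5973
prox(4.7596) = sign(4.7596)*max(|4.7596| - 1.9, 0) = 2.8596
prox(7.9602) = sign(7.9602)*max(|7.9602| - 1.9, 0) = 6.0602
prox(x) = [-2.5973, 2.8596, 6.0602]
||prox(x)||_1 = 2.5973 + 2.8596 + 6.0602 = 11.5171


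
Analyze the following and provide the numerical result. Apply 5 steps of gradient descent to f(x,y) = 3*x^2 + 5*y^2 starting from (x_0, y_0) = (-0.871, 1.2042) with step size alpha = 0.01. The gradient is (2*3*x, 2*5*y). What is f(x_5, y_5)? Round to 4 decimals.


Gradient descent on f(x,y) = 3*x^2 + 5*y^2.
Starting point: (-0.871, 1.2042), alpha = 0.01
Step 1: grad_x = 2*3*-0.871 = -5.226, grad_y = 2*5*1.2042 = 12.042
  x_1 = -0.871 - 0.01*-5.226 = -0.8187
  y_1 = 1.2042 - 0.01*12.042 = 1.0838
Step 2: grad_x = 2*3*-0.8187 = -4.9124, grad_y = 2*5*1.0838 = 10.8378
  x_2 = -0.8187 - 0.01*-4.9124 = -0.7696
  y_2 = 1.0838 - 0.01*10.8378 = 0.9754
Step 3: grad_x = 2*3*-0.7696 = -4.6177, grad_y = 2*5*0.9754 = 9.754
  x_3 = -0.7696 - 0.01*-4.6177 = -0.7234
  y_3 = 0.9754 - 0.01*9.754 = 0.8779
Step 4: grad_x = 2*3*-0.7234 = -4.3406, grad_y = 2*5*0.8779 = 8.7786
  x_4 = -0.7234 - 0.01*-4.3406 = -0.68
  y_4 = 0.8779 - 0.01*8.7786 = 0.7901
Step 5: grad_x = 2*3*-0.68 = -4.0802, grad_y = 2*5*0.7901 = 7.9008
  x_5 = -0.68 - 0.01*-4.0802 = -0.6392
  y_5 = 0.7901 - 0.01*7.9008 = 0.7111
f(-0.6392, 0.7111) = 3*(-0.6392)^2 + 5*0.7111^2 = 3.7539


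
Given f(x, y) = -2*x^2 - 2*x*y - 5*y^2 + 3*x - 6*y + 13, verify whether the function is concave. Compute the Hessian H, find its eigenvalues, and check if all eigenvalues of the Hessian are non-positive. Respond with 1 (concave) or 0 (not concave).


The Hessian of f(x,y) = -2*x^2 - 2*x*y - 5*y^2 + 3*x - 6*y + 13 is:
H = [[-4, -2], [-2, -10]]
Trace = -4 - 10 = -14
Determinant = -4*-10 - (-2)^2 = 36
Discriminant = (-14)^2 - 4*36 = 52.0
Eigenvalues: lambda_1 = -10.6056, lambda_2 = -3.3944
The function is concave.

1


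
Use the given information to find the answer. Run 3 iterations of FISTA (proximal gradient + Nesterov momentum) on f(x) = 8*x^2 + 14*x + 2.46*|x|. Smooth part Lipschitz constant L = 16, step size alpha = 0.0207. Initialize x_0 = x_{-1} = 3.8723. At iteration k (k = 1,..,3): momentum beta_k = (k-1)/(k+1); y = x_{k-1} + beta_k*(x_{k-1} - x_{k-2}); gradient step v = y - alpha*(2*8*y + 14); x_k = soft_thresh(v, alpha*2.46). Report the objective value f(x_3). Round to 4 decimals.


FISTA on f(x) = 8*x^2 + 14*x + 2.46*|x|
L = 16, alpha = 0.0207
Iteration 1: beta = 0.0, y = 3.8723 + 0.0*(3.8723 - 3.8723) = 3.8723
  grad(y) = 75.9568, v = y - alpha*grad = 2.3
  prox(v) = soft_thresh(2.3, 0.0509) = 2.2491
Iteration 2: beta = 0.3333, y = 2.2491 + 0.3333*(2.2491 - 3.8723) = 1.708
  grad(y) = 41.3279, v = y - alpha*grad = 0.8525
  prox(v) = soft_thresh(0.8525, 0.0509) = 0.8016
Iteration 3: beta = 0.5, y = 0.8016 + 0.5*(0.8016 - 2.2491) = 0.0778
  grad(y) = 15.2455, v = y - alpha*grad = -0.2377
  prox(v) = soft_thresh(-0.2377, 0.0509) = -0.1868
f(x_3) = 8*(-0.1868)^2 + 14*(-0.1868) + 2.46*|-0.1868| = -1.8767


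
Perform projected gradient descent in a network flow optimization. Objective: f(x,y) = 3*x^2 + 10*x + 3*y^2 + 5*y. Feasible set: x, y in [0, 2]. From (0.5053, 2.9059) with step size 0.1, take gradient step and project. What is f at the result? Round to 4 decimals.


Step 1: Compute gradient at (0.5053, 2.9059).
grad_x = 2*3*0.5053 + 10 = 13.0318
grad_y = 2*3*2.9059 + 5 = 22.4354
Step 2: Gradient step.
x_raw = 0.5053 - 0.1*13.0318 = -0.7979
y_raw = 2.9059 - 0.1*22.4354 = 0.6624
Step 3: Project onto [0, 2].
x_proj = clip(-0.7979) = 0.0
y_proj = clip(0.6624) = 0.6624
Step 4: Evaluate f.
f(0.0, 0.6624) = 4.628


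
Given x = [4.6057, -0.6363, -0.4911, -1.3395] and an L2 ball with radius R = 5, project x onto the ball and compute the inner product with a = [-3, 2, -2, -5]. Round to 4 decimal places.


Step 1: Compute ||x|| (intermediates to 6 decimals).
||x|| = sqrt(4.6057^2 + (-0.6363)^2 + (-0.4911)^2 + (-1.3395)^2) = 4.863413
Step 2: Project.
Since ||x|| <= R, proj = x (no scaling needed).
proj(x) = [4.6057, -0.6363, -0.4911, -1.3395]
Step 3: Dot product.
a^T * proj(x) = -3*4.6057 + 2*(-0.6363) - 2*(-0.4911) - 5*(-1.3395) = -7.41


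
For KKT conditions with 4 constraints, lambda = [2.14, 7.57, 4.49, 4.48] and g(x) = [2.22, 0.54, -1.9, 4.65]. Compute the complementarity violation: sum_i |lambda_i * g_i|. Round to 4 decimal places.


KKT complementary slackness check:
lambda_1 * g_1 = 2.14 * 2.22 = 4.7508
lambda_2 * g_2 = 7.57 * 0.54 = 4.0878
lambda_3 * g_3 = 4.49 * -1.9 = -8.531
lambda_4 * g_4 = 4.48 * 4.65 = 20.832
Total violation = 4.7508 + 4.0878 + 8.531 + 20.832 = 38.2016


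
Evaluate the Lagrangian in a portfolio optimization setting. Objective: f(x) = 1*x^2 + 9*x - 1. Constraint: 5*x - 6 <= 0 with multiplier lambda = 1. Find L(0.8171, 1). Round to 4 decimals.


Step 1: Evaluate f(x).
f(0.8171) = 1*0.8171^2 + 9*0.8171 - 1 = 7.0216
Step 2: Evaluate g(x).
g(0.8171) = 5*0.8171 - 6 = -1.9145
Step 3: Compute Lagrangian.
L = 7.0216 + 1*-1.9145 = 5.1071


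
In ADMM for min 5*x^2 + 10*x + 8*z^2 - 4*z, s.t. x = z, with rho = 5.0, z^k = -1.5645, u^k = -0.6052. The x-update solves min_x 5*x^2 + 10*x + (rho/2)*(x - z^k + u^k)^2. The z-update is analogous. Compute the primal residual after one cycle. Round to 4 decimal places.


ADMM iteration with rho = 5.0, z^k = -1.5645, u^k = -0.6052
Step 1: x-update.
Minimize 5*x^2 + 10*x + (5.0/2)*(x + 1.5645 - 0.6052)^2
FOC: (2*5 + 5.0)*x = -10 + 5.0*(-1.5645 + 0.6052)
x^{k+1} = -0.9864
Step 2: z-update.
Minimize 8*z^2 - 4*z + (5.0/2)*(-0.9864 - z - 0.6052)^2
FOC: (2*8 + 5.0)*z = 4 + 5.0*(-0.9864 - 0.6052)
z^{k+1} = -0.1885
Step 3: u-update.
u^{k+1} = -0.6052 - 0.9864 + 0.1885 = -1.4031
Step 4: Primal residual = |-0.9864 + 0.1885| = 0.7979


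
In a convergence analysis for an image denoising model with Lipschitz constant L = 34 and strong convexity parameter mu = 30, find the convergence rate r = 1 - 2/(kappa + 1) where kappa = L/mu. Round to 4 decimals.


Step 1: Compute the condition number.
kappa = L/mu = 34/30 = 1.1333
Step 2: Compute the convergence rate.
r = 1 - 2/(kappa + 1) = 1 - 2*mu/(L + mu) = (L - mu)/(L + mu) = 4/64 = 0.0625


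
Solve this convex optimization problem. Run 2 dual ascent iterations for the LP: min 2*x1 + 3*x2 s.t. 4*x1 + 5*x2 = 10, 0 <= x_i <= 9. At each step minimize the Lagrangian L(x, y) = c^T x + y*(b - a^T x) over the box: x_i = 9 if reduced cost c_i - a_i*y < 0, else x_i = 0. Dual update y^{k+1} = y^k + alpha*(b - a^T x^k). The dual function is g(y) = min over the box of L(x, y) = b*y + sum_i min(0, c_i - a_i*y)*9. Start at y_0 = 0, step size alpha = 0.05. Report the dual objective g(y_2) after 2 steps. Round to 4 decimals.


Dual ascent for LP: min 2*x1 + 3*x2, 4*x1 + 5*x2 = 10, 0 <= x_i <= 9
Step 1: y^k = 0.0, reduced costs: (2.0, 3.0)
  x^k = (0.0, 0.0), subgradient = b - a^T x = 10.0
  y^{k+1} = 0.0 + 0.05*10.0 = 0.5
Step 2: y^k = 0.5, reduced costs: (0.0, 0.5)
  x^k = (0.0, 0.0), subgradient = b - a^T x = 10.0
  y^{k+1} = 0.5 + 0.05*10.0 = 1.0
Dual objective at y_2 = 1.0: reduced costs (-2.0, -2.0), box minimizer x = (9.0, 9.0)
g(y_2) = b*y + (c1 - a1*y)*x1 + (c2 - a2*y)*x2 = 10*1.0 + (-2.0)*9.0 + (-2.0)*9.0 = 10.0 - 18.0 - 18.0 = -26.0


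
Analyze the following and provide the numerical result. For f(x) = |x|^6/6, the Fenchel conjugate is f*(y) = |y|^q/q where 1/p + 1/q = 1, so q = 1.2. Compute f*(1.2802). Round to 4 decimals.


The conjugate exponent q satisfies 1/p + 1/q = 1.
p = 6, so q = 6/(6 - 1) = 1.2
|y|^q = 1.2802^1.2 = 1.345
f*(1.2802) = 1.345 / 1.2 = 1.1209


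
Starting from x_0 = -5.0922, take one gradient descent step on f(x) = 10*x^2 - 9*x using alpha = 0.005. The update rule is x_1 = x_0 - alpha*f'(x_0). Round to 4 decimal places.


We compute the gradient at x_0 and apply the update.
f'(x) = 20*x - 9
f'(-5.0922) = 20*-5.0922 - 9 = -110.844
x_1 = -5.0922 - 0.005*-110.844 = -4.538


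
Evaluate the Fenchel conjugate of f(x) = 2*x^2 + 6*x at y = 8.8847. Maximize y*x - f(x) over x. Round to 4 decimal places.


f*(y) = sup_x {y*x - a*x^2 - b*x} = sup_x {(y-b)*x - a*x^2}
FOC: (y - b) - 2a*x = 0 => x* = (y - b)/(2a)
x* = (8.8847 - 6)/(2*2) = 0.7212
f*(8.8847) = (y-b)^2/(4a) = (8.8847 - 6)^2/(4*2)
= 8.3215/8 = 1.0402


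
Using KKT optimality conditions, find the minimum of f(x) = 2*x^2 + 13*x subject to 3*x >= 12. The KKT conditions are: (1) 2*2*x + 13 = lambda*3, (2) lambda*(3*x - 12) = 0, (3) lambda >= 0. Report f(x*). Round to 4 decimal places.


Step 1: Try lambda = 0 (constraint inactive).
x_unc = -13/(2*2) = -3.25
Check: 3*-3.25 = -9.75 < 12 -- violated!
Step 2: Constraint must be active: 3*x = 12
x* = 12/3 = 4.0
lambda = (2*2*4.0 + 13)/3 = 9.6667
Step 3: Compute optimal value.
f(x*) = 2*4.0^2 + 13*4.0 = 84.0


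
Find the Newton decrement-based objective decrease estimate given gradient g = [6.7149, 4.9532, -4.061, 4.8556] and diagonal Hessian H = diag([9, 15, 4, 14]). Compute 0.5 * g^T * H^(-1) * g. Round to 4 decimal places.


Step 1: H is diagonal, so H^(-1) * g = [0.7461, 0.3302, -1.0153, 0.3468].
Step 2: g^T H^(-1) g = sum_i g_i^2 / H_ii
  = (6.7149)^2/9 + (4.9532)^2/15 + (-4.061)^2/4 + (4.8556)^2/14
  = 5.01 + 1.6356 + 4.1229 + 1.6841 = 12.4526
Step 3: Objective decrease = 0.5 * g^T H^(-1) g = 6.2263


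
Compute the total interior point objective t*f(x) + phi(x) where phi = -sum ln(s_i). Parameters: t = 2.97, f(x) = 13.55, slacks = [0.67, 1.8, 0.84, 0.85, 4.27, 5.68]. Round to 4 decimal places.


Step 1: Compute log-barrier.
ln values: [-0.4005, 0.5878, -0.1744, -0.1625, 1.4516, 1.737]
phi = -(-0.4005 + 0.5878 - 0.1744 - 0.1625 + 1.4516 + 1.737) = -3.039
Step 2: Compute augmented objective.
t*f(x) = 2.97*13.55 = 40.2435
Total = 40.2435 - 3.039 = 37.2045


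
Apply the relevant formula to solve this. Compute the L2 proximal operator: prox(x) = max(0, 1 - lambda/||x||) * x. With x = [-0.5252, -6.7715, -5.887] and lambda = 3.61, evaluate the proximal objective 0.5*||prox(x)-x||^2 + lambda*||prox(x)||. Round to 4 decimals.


Step 1: Compute ||x||.
||x|| = 8.9881
Step 2: Compute scaling factor.
scale = max(0, 1 - 3.61/8.9881) = 0.5984
Step 3: prox(x) = [-0.3143, -4.0518, -3.5225]
||prox(x)|| = 5.3781
Step 4: Proximal objective.
0.5*||prox-x||^2 = 6.5161
lambda*||prox|| = 19.4149
Total = 25.931


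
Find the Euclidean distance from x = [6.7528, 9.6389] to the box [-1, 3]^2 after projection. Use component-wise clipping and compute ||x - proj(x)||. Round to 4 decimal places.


Project each component onto [-1, 3].
clip(6.7528) = 3.0, clip(9.6389) = 3.0
Projection = [3.0, 3.0]
Squared diffs: [14.0835, 44.075]
Distance = sqrt(58.1585) = 7.6262


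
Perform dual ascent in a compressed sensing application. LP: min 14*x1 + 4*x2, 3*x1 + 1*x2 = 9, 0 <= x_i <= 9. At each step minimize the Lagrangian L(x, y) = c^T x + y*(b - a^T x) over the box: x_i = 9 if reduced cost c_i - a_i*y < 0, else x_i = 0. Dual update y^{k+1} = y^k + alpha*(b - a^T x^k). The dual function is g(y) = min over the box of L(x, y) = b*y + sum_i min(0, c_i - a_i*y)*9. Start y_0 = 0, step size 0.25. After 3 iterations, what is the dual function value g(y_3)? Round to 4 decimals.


Dual ascent for LP: min 14*x1 + 4*x2, 3*x1 + 1*x2 = 9, 0 <= x_i <= 9
Step 1: y^k = 0.0, reduced costs: (14.0, 4.0)
  x^k = (0.0, 0.0), subgradient = b - a^T x = 9.0
  y^{k+1} = 0.0 + 0.25*9.0 = 2.25
Step 2: y^k = 2.25, reduced costs: (7.25, 1.75)
  x^k = (0.0, 0.0), subgradient = b - a^T x = 9.0
  y^{k+1} = 2.25 + 0.25*9.0 = 4.5
Step 3: y^k = 4.5, reduced costs: (0.5, -0.5)
  x^k = (0.0, 9.0), subgradient = b - a^T x = 0.0
  y^{k+1} = 4.5 + 0.25*0.0 = 4.5
Dual objective at y_3 = 4.5: reduced costs (0.5, -0.5), box minimizer x = (0.0, 9.0)
g(y_3) = b*y + (c1 - a1*y)*x1 + (c2 - a2*y)*x2 = 9*4.5 + 0.5*0.0 + (-0.5)*9.0 = 40.5 + 0.0 - 4.5 = 36.0


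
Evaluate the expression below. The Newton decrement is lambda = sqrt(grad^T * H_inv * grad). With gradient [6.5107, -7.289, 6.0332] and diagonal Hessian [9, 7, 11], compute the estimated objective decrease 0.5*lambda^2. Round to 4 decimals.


Step 1: H is diagonal, so H^(-1) * g = [0.7234, -1.0413, 0.5485].
Step 2: g^T H^(-1) g = sum_i g_i^2 / H_ii
  = (6.5107)^2/9 + (-7.289)^2/7 + (6.0332)^2/11
  = 4.7099 + 7.5899 + 3.309 = 15.6089
Step 3: Objective decrease = 0.5 * g^T H^(-1) g = 7.8044


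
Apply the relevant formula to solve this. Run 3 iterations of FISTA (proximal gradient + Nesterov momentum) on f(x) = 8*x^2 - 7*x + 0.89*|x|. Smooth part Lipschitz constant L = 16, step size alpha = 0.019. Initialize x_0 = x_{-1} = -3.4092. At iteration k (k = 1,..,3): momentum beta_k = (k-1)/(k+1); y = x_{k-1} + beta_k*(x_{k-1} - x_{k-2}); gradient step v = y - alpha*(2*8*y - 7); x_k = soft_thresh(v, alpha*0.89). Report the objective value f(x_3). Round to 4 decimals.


FISTA on f(x) = 8*x^2 - 7*x + 0.89*|x|
L = 16, alpha = 0.019
Iteration 1: beta = 0.0, y = -3.4092 + 0.0*(-3.4092 + 3.4092) = -3.4092
  grad(y) = -61.5472, v = y - alpha*grad = -2.2398
  prox(v) = soft_thresh(-2.2398, 0.0169) = -2.2229
Iteration 2: beta = 0.3333, y = -2.2229 + 0.3333*(-2.2229 + 3.4092) = -1.8275
  grad(y) = -36.2393, v = y - alpha*grad = -1.1389
  prox(v) = soft_thresh(-1.1389, 0.0169) = -1.122
Iteration 3: beta = 0.5, y = -1.122 + 0.5*(-1.122 + 2.2229) = -0.5716
  grad(y) = -16.1449, v = y - alpha*grad = -0.2648
  prox(v) = soft_thresh(-0.2648, 0.0169) = -0.2479
f(x_3) = 8*(-0.2479)^2 - 7*(-0.2479) + 0.89*|-0.2479| = 2.4475


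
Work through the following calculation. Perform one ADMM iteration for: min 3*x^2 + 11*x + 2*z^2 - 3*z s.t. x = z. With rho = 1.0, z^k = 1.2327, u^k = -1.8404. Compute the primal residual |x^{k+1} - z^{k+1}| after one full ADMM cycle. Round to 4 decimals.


ADMM iteration with rho = 1.0, z^k = 1.2327, u^k = -1.8404
Step 1: x-update.
Minimize 3*x^2 + 11*x + (1.0/2)*(x - 1.2327 - 1.8404)^2
FOC: (2*3 + 1.0)*x = -11 + 1.0*(1.2327 + 1.8404)
x^{k+1} = -1.1324
Step 2: z-update.
Minimize 2*z^2 - 3*z + (1.0/2)*(-1.1324 - z - 1.8404)^2
FOC: (2*2 + 1.0)*z = 3 + 1.0*(-1.1324 - 1.8404)
z^{k+1} = 0.0054
Step 3: u-update.
u^{k+1} = -1.8404 - 1.1324 - 0.0054 = -2.9783
Step 4: Primal residual = |-1.1324 - 0.0054| = 1.1379


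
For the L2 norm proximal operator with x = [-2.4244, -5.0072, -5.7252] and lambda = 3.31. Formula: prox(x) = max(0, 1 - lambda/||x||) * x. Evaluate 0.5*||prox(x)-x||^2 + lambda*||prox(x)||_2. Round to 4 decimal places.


Step 1: Compute ||x||.
||x|| = 7.983
Step 2: Compute scaling factor.
scale = max(0, 1 - 3.31/7.983) = 0.5854
Step 3: prox(x) = [-1.4192, -2.931, -3.3513]
||prox(x)|| = 4.673
Step 4: Proximal objective.
0.5*||prox-x||^2 = 5.4781
lambda*||prox|| = 15.4676
Total = 20.9456


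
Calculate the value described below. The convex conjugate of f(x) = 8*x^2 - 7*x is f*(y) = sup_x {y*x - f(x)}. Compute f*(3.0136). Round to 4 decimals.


f*(y) = sup_x {y*x - a*x^2 - b*x} = sup_x {(y-b)*x - a*x^2}
FOC: (y - b) - 2a*x = 0 => x* = (y - b)/(2a)
x* = (3.0136 + 7)/(2*8) = 0.6259
f*(3.0136) = (y-b)^2/(4a) = (3.0136 + 7)^2/(4*8)
= 100.2722/32 = 3.1335


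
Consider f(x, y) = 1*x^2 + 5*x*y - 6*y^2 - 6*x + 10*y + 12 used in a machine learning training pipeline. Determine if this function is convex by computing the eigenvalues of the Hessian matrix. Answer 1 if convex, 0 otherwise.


The Hessian of f(x,y) = 1*x^2 + 5*x*y - 6*y^2 - 6*x + 10*y + 12 is:
H = [[2, 5], [5, -12]]
Trace = 2 - 12 = -10
Determinant = 2*-12 - (5)^2 = -49
Discriminant = (-10)^2 - 4*-49 = 296.0
Eigenvalues: lambda_1 = -13.6023, lambda_2 = 3.6023
The function is not convex.

0


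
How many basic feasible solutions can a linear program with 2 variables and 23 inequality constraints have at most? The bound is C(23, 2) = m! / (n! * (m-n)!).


Each vertex corresponds to some choice of n active constraints out of m, so the number of vertices is at most C(m, n) = m! / (n!(m-n)!).
m = 23, n = 2
Numerator: 23 * 22
Denominator: 2! = 2
C(23, 2) = 253


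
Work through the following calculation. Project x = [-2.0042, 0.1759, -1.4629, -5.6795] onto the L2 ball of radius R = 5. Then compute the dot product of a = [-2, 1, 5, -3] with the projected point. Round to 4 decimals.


Step 1: Compute ||x|| (intermediates to 6 decimals).
||x|| = sqrt((-2.0042)^2 + 0.1759^2 + (-1.4629)^2 + (-5.6795)^2) = 6.200367
Step 2: Project.
Since ||x|| > R, scale = R/||x|| = 5/6.200367 = 0.806404, proj(x) = scale * x
proj(x) = [-1.616195, 0.141846, -1.179688, -4.579972]
Step 3: Dot product.
a^T * proj(x) = -2*(-1.616195) + 1*0.141846 + 5*(-1.179688) - 3*(-4.579972) = 11.2157


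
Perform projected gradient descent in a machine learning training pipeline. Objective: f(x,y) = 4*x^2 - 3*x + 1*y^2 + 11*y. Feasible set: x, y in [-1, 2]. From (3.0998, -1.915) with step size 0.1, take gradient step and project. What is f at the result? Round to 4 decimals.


Step 1: Compute gradient at (3.0998, -1.915).
grad_x = 2*4*3.0998 - 3 = 21.7984
grad_y = 2*1*-1.915 + 11 = 7.17
Step 2: Gradient step.
x_raw = 3.0998 - 0.1*21.7984 = 0.92
y_raw = -1.915 - 0.1*7.17 = -2.632
Step 3: Project onto [-1, 2].
x_proj = clip(0.92) = 0.92
y_proj = clip(-2.632) = -1.0
Step 4: Evaluate f.
f(0.92, -1.0) = -9.3746


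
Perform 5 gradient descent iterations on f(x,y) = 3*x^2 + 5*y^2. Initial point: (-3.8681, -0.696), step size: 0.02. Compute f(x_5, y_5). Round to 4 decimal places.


Gradient descent on f(x,y) = 3*x^2 + 5*y^2.
Starting point: (-3.8681, -0.696), alpha = 0.02
Step 1: grad_x = 2*3*-3.8681 = -23.2086, grad_y = 2*5*-0.696 = -6.96
  x_1 = -3.8681 - 0.02*-23.2086 = -3.4039
  y_1 = -0.696 - 0.02*-6.96 = -0.5568
Step 2: grad_x = 2*3*-3.4039 = -20.4236, grad_y = 2*5*-0.5568 = -5.568
  x_2 = -3.4039 - 0.02*-20.4236 = -2.9955
  y_2 = -0.5568 - 0.02*-5.568 = -0.4454
Step 3: grad_x = 2*3*-2.9955 = -17.9727, grad_y = 2*5*-0.4454 = -4.4544
  x_3 = -2.9955 - 0.02*-17.9727 = -2.636
  y_3 = -0.4454 - 0.02*-4.4544 = -0.3564
Step 4: grad_x = 2*3*-2.636 = -15.816, grad_y = 2*5*-0.3564 = -3.5635
  x_4 = -2.636 - 0.02*-15.816 = -2.3197
  y_4 = -0.3564 - 0.02*-3.5635 = -0.2851
Step 5: grad_x = 2*3*-2.3197 = -13.9181, grad_y = 2*5*-0.2851 = -2.8508
  x_5 = -2.3197 - 0.02*-13.9181 = -2.0413
  y_5 = -0.2851 - 0.02*-2.8508 = -0.2281
f(-2.0413, -0.2281) = 3*(-2.0413)^2 + 5*(-0.2281)^2 = 12.761


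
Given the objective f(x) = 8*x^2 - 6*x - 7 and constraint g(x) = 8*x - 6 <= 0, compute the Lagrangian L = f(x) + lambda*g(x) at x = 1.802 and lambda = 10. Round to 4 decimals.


Step 1: Evaluate f(x).
f(1.802) = 8*1.802^2 - 6*1.802 - 7 = 8.1656
Step 2: Evaluate g(x).
g(1.802) = 8*1.802 - 6 = 8.416
Step 3: Compute Lagrangian.
L = 8.1656 + 10*8.416 = 92.3256


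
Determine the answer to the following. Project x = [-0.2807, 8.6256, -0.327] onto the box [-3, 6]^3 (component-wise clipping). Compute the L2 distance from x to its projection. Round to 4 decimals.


Project each component onto [-3, 6].
clip(-0.2807) = -0.2807, clip(8.6256) = 6.0, clip(-0.327) = -0.327
Projection = [-0.2807, 6.0, -0.327]
Squared diffs: [0.0, 6.8938, 0.0]
Distance = sqrt(6.8938) = 2.6256


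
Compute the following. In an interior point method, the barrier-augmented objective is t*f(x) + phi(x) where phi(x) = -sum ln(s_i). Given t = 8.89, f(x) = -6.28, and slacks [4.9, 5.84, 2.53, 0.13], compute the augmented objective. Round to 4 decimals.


Step 1: Compute log-barrier.
ln values: [1.5892, 1.7647, 0.9282, -2.0402]
phi = -(1.5892 + 1.7647 + 0.9282 - 2.0402) = -2.242
Step 2: Compute augmented objective.
t*f(x) = 8.89*-6.28 = -55.8292
Total = -55.8292 - 2.242 = -58.0712


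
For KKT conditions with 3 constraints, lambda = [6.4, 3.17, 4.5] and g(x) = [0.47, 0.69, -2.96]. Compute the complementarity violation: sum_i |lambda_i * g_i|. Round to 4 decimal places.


KKT complementary slackness check:
lambda_1 * g_1 = 6.4 * 0.47 = 3.008
lambda_2 * g_2 = 3.17 * 0.69 = 2.1873
lambda_3 * g_3 = 4.5 * -2.96 = -13.32
Total violation = 3.008 + 2.1873 + 13.32 = 18.5153


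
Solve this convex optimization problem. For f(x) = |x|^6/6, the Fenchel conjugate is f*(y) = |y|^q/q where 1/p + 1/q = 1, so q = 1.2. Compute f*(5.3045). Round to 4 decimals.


The conjugate exponent q satisfies 1/p + 1/q = 1.
p = 6, so q = 6/(6 - 1) = 1.2
|y|^q = 5.3045^1.2 = 7.4058
f*(5.3045) = 7.4058 / 1.2 = 6.1715


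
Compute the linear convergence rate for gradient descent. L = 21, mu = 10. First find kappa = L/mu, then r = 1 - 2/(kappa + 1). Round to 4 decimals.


Step 1: Compute the condition number.
kappa = L/mu = 21/10 = 2.1
Step 2: Compute the convergence rate.
r = 1 - 2/(kappa + 1) = 1 - 2*mu/(L + mu) = (L - mu)/(L + mu) = 11/31 = 0.3548


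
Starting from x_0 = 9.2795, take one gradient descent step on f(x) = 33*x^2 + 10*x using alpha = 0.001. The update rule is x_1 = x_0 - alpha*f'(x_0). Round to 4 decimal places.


We compute the gradient at x_0 and apply the update.
f'(x) = 66*x + 10
f'(9.2795) = 66*9.2795 + 10 = 622.447
x_1 = 9.2795 - 0.001*622.447 = 8.6571


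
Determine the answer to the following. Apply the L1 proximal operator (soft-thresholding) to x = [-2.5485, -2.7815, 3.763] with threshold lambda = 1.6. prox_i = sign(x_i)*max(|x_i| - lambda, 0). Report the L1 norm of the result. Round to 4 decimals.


Soft-thresholding with lambda = 1.6:
prox(-2.5485) = sign(-2.5485)*max(|-2.5485| - 1.6, 0) = -0.9485
prox(-2.7815) = sign(-2.7815)*max(|-2.7815| - 1.6, 0) = -1.1815
prox(3.763) = sign(3.763)*max(|3.763| - 1.6, 0) = 2.163
prox(x) = [-0.9485, -1.1815, 2.163]
||prox(x)||_1 = 0.9485 + 1.1815 + 2.163 = 4.293


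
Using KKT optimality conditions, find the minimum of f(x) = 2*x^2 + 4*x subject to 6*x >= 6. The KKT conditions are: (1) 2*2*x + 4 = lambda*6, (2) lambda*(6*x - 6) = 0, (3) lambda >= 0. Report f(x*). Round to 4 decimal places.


Step 1: Try lambda = 0 (constraint inactive).
x_unc = -4/(2*2) = -1.0
Check: 6*-1.0 = -6.0 < 6 -- violated!
Step 2: Constraint must be active: 6*x = 6
x* = 6/6 = 1.0
lambda = (2*2*1.0 + 4)/6 = 1.3333
Step 3: Compute optimal value.
f(x*) = 2*1.0^2 + 4*1.0 = 6.0


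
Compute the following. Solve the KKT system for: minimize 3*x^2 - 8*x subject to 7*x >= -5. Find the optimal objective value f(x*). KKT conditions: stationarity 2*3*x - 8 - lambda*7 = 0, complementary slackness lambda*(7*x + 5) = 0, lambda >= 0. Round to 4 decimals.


Step 1: Try lambda = 0 (constraint inactive).
Stationarity: 2*3*x - 8 = 0
x* = 8/(2*3) = 4/3 = 1.3333 (rounded; the exact value 4/3 is used below)
Check constraint: 7*1.3333 = 9.3331 >= -5 -- satisfied.
Step 2: Compute optimal value.
f(x*) = 3*(4/3)^2 - 8*(4/3) = -5.3333


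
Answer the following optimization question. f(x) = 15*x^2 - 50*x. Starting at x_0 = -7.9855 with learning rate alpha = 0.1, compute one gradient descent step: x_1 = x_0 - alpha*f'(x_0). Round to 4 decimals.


We compute the gradient at x_0 and apply the update.
f'(x) = 30*x - 50
f'(-7.9855) = 30*-7.9855 - 50 = -289.565
x_1 = -7.9855 - 0.1*-289.565 = 20.971


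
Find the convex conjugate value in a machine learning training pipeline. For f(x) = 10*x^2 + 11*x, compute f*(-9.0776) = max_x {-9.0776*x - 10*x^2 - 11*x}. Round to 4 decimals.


f*(y) = sup_x {y*x - a*x^2 - b*x} = sup_x {(y-b)*x - a*x^2}
FOC: (y - b) - 2a*x = 0 => x* = (y - b)/(2a)
x* = (-9.0776 - 11)/(2*10) = -1.0039
f*(-9.0776) = (y-b)^2/(4a) = (-9.0776 - 11)^2/(4*10)
= 403.11/40 = 10.0778


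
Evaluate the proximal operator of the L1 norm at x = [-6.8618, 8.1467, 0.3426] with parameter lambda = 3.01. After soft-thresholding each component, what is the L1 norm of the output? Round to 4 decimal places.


Soft-thresholding with lambda = 3.01:
prox(-6.8618) = sign(-6.8618)*max(|-6.8618| - 3.01, 0) = -3.8518
prox(8.1467) = sign(8.1467)*max(|8.1467| - 3.01, 0) = 5.1367
prox(0.3426) = sign(0.3426)*max(|0.3426| - 3.01, 0) = 0.0
prox(x) = [-3.8518, 5.1367, 0.0]
||prox(x)||_1 = 3.8518 + 5.1367 + 0.0 = 8.9885


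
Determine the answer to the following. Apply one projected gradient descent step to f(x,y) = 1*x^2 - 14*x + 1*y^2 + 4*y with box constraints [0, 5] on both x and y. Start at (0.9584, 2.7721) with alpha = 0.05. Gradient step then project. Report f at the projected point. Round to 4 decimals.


Step 1: Compute gradient at (0.9584, 2.7721).
grad_x = 2*1*0.9584 - 14 = -12.0832
grad_y = 2*1*2.7721 + 4 = 9.5442
Step 2: Gradient step.
x_raw = 0.9584 - 0.05*-12.0832 = 1.5626
y_raw = 2.7721 - 0.05*9.5442 = 2.2949
Step 3: Project onto [0, 5].
x_proj = clip(1.5626) = 1.5626
y_proj = clip(2.2949) = 2.2949
Step 4: Evaluate f.
f(1.5626, 2.2949) = -4.9882


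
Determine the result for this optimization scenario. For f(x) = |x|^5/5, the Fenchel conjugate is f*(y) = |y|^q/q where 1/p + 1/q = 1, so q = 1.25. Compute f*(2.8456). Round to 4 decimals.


The conjugate exponent q satisfies 1/p + 1/q = 1.
p = 5, so q = 5/(5 - 1) = 1.25
|y|^q = 2.8456^1.25 = 3.6959
f*(2.8456) = 3.6959 / 1.25 = 2.9567


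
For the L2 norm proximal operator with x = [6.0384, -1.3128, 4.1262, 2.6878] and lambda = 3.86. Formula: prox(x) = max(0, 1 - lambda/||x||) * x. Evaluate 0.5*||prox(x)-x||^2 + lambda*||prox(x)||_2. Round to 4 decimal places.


Step 1: Compute ||x||.
||x|| = 7.9016
Step 2: Compute scaling factor.
scale = max(0, 1 - 3.86/7.9016) = 0.5115
Step 3: prox(x) = [3.0886, -0.6715, 2.1105, 1.3748]
||prox(x)|| = 4.0416
Step 4: Proximal objective.
0.5*||prox-x||^2 = 7.4498
lambda*||prox|| = 15.6006
Total = 23.0504


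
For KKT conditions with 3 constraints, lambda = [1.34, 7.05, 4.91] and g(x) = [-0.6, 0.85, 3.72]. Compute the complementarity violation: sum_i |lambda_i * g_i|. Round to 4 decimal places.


KKT complementary slackness check:
lambda_1 * g_1 = 1.34 * -0.6 = -0.804
lambda_2 * g_2 = 7.05 * 0.85 = 5.9925
lambda_3 * g_3 = 4.91 * 3.72 = 18.2652
Total violation = 0.804 + 5.9925 + 18.2652 = 25.0617


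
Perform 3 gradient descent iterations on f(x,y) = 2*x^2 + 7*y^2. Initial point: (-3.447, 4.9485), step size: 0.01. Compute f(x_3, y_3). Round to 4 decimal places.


Gradient descent on f(x,y) = 2*x^2 + 7*y^2.
Starting point: (-3.447, 4.9485), alpha = 0.01
Step 1: grad_x = 2*2*-3.447 = -13.788, grad_y = 2*7*4.9485 = 69.279
  x_1 = -3.447 - 0.01*-13.788 = -3.3091
  y_1 = 4.9485 - 0.01*69.279 = 4.2557
Step 2: grad_x = 2*2*-3.3091 = -13.2365, grad_y = 2*7*4.2557 = 59.5799
  x_2 = -3.3091 - 0.01*-13.2365 = -3.1768
  y_2 = 4.2557 - 0.01*59.5799 = 3.6599
Step 3: grad_x = 2*2*-3.1768 = -12.707, grad_y = 2*7*3.6599 = 51.2387
  x_3 = -3.1768 - 0.01*-12.707 = -3.0497
  y_3 = 3.6599 - 0.01*51.2387 = 3.1475
f(-3.0497, 3.1475) = 2*(-3.0497)^2 + 7*3.1475^2 = 87.9495


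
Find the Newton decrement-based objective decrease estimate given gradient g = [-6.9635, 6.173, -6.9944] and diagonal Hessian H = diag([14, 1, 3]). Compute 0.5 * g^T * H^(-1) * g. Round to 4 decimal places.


Step 1: H is diagonal, so H^(-1) * g = [-0.4974, 6.173, -2.3315].
Step 2: g^T H^(-1) g = sum_i g_i^2 / H_ii
  = (-6.9635)^2/14 + (6.173)^2/1 + (-6.9944)^2/3
  = 3.4636 + 38.1059 + 16.3072 = 57.8767
Step 3: Objective decrease = 0.5 * g^T H^(-1) g = 28.9384


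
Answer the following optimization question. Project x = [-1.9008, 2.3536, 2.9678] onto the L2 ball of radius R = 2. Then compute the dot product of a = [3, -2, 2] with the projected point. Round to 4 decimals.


Step 1: Compute ||x|| (intermediates to 6 decimals).
||x|| = sqrt((-1.9008)^2 + 2.3536^2 + 2.9678^2) = 4.237961
Step 2: Project.
Since ||x|| > R, scale = R/||x|| = 2/4.237961 = 0.471925, proj(x) = scale * x
proj(x) = [-0.897035, 1.110723, 1.400579]
Step 3: Dot product.
a^T * proj(x) = 3*(-0.897035) - 2*1.110723 + 2*1.400579 = -2.1114


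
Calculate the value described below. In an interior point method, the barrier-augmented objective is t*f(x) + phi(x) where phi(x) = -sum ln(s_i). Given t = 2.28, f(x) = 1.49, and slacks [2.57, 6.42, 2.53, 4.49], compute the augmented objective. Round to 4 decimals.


Step 1: Compute log-barrier.
ln values: [0.9439, 1.8594, 0.9282, 1.5019]
phi = -(0.9439 + 1.8594 + 0.9282 + 1.5019) = -5.2334
Step 2: Compute augmented objective.
t*f(x) = 2.28*1.49 = 3.3972
Total = 3.3972 - 5.2334 = -1.8362


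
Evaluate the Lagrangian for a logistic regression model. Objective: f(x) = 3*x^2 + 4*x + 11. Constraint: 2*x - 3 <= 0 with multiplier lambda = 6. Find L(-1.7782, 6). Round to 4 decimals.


Step 1: Evaluate f(x).
f(-1.7782) = 3*(-1.7782)^2 + 4*(-1.7782) + 11 = 13.3732
Step 2: Evaluate g(x).
g(-1.7782) = 2*-1.7782 - 3 = -6.5564
Step 3: Compute Lagrangian.
L = 13.3732 + 6*-6.5564 = -25.9652


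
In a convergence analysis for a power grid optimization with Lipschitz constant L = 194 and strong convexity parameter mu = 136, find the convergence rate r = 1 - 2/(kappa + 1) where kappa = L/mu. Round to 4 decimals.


Step 1: Compute the condition number.
kappa = L/mu = 194/136 = 1.4265
Step 2: Compute the convergence rate.
r = 1 - 2/(kappa + 1) = 1 - 2*mu/(L + mu) = (L - mu)/(L + mu) = 58/330 = 0.1758
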